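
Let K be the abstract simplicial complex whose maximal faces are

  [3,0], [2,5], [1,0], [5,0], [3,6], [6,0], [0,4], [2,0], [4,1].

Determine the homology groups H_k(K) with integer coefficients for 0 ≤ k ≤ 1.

H_0 ≅ Z,  H_1 ≅ Z^3.

K has 7 vertices, 9 edges.
rank ∂_0 = 0, rank ∂_1 = 6 ⇒ b_0 = 7 − 0 − 6 = 1; all invariant factors of ∂_1 are 1 so no torsion. So H_0 = Z.
rank ∂_1 = 6, rank ∂_2 = 0 ⇒ b_1 = 9 − 6 − 0 = 3. So H_1 = Z^3.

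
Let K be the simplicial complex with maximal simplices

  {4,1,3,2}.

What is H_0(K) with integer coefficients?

H_0 ≅ Z.

Order the vertices as 1 < 2 < 3 < 4. Listing each simplex with vertices in this order, K has dimension 3 with simplices:

  0-simplices (4): [1], [2], [3], [4]
  1-simplices (6): [1,2], [1,3], [1,4], [2,3], [2,4], [3,4]
  2-simplices (4): [1,2,3], [1,2,4], [1,3,4], [2,3,4]
  3-simplices (1): [1,2,3,4]

Hence C_0 ≅ Z^4, C_1 ≅ Z^6, C_2 ≅ Z^4, C_3 ≅ Z^1.

Boundary ∂_1: C_1 → C_0 maps an edge to its endpoints' difference, ∂[p,q] = q − p.
This gives a 4×6 integer matrix of rank 3; reducing to Smith normal form yields diagonal entries (1,1,1).

Boundary ∂_2: C_2 → C_1 sends each 2-simplex [p,q,r] to [q,r] − [p,r] + [p,q]. For instance
  ∂[1,2,3] = [2,3] − [1,3] + [1,2],
  ∂[1,2,4] = [2,4] − [1,4] + [1,2].
This gives a 6×4 integer matrix of rank 3; reducing to Smith normal form yields diagonal entries (1,1,1).

Boundary ∂_3: C_3 → C_2 sends each 3-simplex σ to the alternating sum Σ_i (−1)^i (σ with its i-th vertex removed). For instance
  ∂[1,2,3,4] = [2,3,4] − [1,3,4] + [1,2,4] − [1,2,3].
As a 4×1 matrix over Z this has rank 1, with invariant factors (1).

Reading off H_k = ker ∂_k / im ∂_{k+1}:

  H_0: rank C_0 − rank ∂_1 = 4 − 3 = 1, and the invariant factors of ∂_1 are all 1, so H_0 ≅ Z.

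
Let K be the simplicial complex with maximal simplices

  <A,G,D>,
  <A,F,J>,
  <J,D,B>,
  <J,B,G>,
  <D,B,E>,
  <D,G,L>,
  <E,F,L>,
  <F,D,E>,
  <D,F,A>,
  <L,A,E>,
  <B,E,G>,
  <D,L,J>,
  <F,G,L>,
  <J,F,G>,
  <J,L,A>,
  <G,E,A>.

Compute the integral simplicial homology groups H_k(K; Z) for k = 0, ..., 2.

H_0 = Z,  H_1 = Z^2,  H_2 = Z.

Take the total order A < B < D < E < F < G < J < L on the vertex set. Then K (dimension 2) consists of the simplices:

  0-simplices (8): A, B, D, E, F, G, J, L
  1-simplices (24): AD, AE, AF, AG, AJ, AL, BD, BE, BG, BJ, DE, DF, DG, DJ, DL, EF, EG, EL, FG, FJ, FL, GJ, GL, JL
  2-simplices (16): ADF, ADG, AEG, AEL, AFJ, AJL, BDE, BDJ, BEG, BGJ, DEF, DGL, DJL, EFL, FGJ, FGL

giving chain groups C_0 ≅ Z^8, C_1 ≅ Z^24, C_2 ≅ Z^16.

∂_1: C_1 → C_0 sends each edge [p,q] (with p < q) to q − p. For instance
  ∂DG = G − D.
The 8×24 boundary matrix has rank 7 and Smith normal form diag(1,1,1,1,1,1,1).

Boundary ∂_2: C_2 → C_1 acts by ∂[p,q,r] = [q,r] − [p,r] + [p,q]. For instance
  ∂DEF = EF − DF + DE,
  ∂EFL = FL − EL + EF.
The 24×16 boundary matrix has rank 15 and Smith normal form diag(1,1,1,1,1,1,1,1,1,1,1,1,1,1,1).

Reading off H_k = ker ∂_k / im ∂_{k+1}:

  H_0: rank C_0 − rank ∂_1 = 8 − 7 = 1, and the invariant factors of ∂_1 are all 1, so H_0 = Z.
  H_1: rank ker ∂_1 − rank ∂_2 = (24 − 7) − 15 = 2, and the invariant factors of ∂_2 are all 1, so H_1 = Z^2.
  H_2: rank ker ∂_2 − rank ∂_3 = (16 − 15) − 0 = 1, and there is no ∂_3, so H_2 = Z.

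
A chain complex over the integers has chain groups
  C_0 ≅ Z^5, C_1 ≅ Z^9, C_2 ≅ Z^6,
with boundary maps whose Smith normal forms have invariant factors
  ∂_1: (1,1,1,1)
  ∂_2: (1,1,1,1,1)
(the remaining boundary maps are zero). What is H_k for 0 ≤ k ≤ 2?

H_0 ≅ Z,  H_1 = 0,  H_2 ≅ Z.

H_0: b_0 = 5 − 0 − 4 = 1; torsion from ∂_1 factors > 1: none. So H_0 ≅ Z.
H_1: b_1 = 9 − 4 − 5 = 0; torsion from ∂_2 factors > 1: none. So H_1 ≅ 0.
H_2: b_2 = 6 − 5 − 0 = 1; torsion from ∂_3 factors > 1: none. So H_2 ≅ Z.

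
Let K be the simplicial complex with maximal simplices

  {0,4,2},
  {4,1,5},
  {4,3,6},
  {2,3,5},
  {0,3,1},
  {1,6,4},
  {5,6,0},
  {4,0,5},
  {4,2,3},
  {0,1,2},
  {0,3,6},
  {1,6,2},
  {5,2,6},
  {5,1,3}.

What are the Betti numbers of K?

b_0 = 1, b_1 = 2, b_2 = 1.

Order the vertices as 0 < 1 < 2 < 3 < 4 < 5 < 6. Listing each simplex with vertices in this order, K has dimension 2 with simplices:

  0-simplices (7): [0], [1], [2], [3], [4], [5], [6]
  1-simplices (21): [0,1], [0,2], [0,3], [0,4], [0,5], [0,6], [1,2], [1,3], [1,4], [1,5], [1,6], [2,3], [2,4], [2,5], [2,6], [3,4], [3,5], [3,6], [4,5], [4,6], [5,6]
  2-simplices (14): [0,1,2], [0,1,3], [0,2,4], [0,3,6], [0,4,5], [0,5,6], [1,2,6], [1,3,5], [1,4,5], [1,4,6], [2,3,4], [2,3,5], [2,5,6], [3,4,6]

Hence C_0 ≅ Z^7, C_1 ≅ Z^21, C_2 ≅ Z^14.

∂_1: C_1 → C_0 is given by ∂[p,q] = [q] − [p].
The resulting 7×21 matrix has rank 6, and its Smith normal form has invariant factors (1,1,1,1,1,1).

Boundary ∂_2: C_2 → C_1 maps a triangle to the signed sum of its edges. For instance
  ∂[1,4,5] = [4,5] − [1,5] + [1,4],
  ∂[2,5,6] = [5,6] − [2,6] + [2,5].
The 21×14 boundary matrix has rank 13 and Smith normal form diag(1,1,1,1,1,1,1,1,1,1,1,1,1).

Now H_k = ker ∂_k / im ∂_{k+1}, so:

  H_0: rank C_0 − rank ∂_1 = 7 − 6 = 1, and the invariant factors of ∂_1 are all 1, so H_0 ≅ Z.
  H_1: rank ker ∂_1 − rank ∂_2 = (21 − 6) − 13 = 2, and the invariant factors of ∂_2 are all 1, so H_1 ≅ Z^2.
  H_2: rank ker ∂_2 − rank ∂_3 = (14 − 13) − 0 = 1, and there is no ∂_3, so H_2 ≅ Z.

As a check, the Euler characteristic is 7 − 21 + 14 = 0, which agrees with 1 − 2 + 1 = 0.

Hence the Betti numbers are b_0 = 1, b_1 = 2, b_2 = 1.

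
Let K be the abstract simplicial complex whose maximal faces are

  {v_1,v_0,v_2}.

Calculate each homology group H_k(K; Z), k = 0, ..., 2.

Order the vertices as v_0 < v_1 < v_2. Listing each simplex with vertices in this order, K has dimension 2 with simplices:

  0-simplices (3): [v_0], [v_1], [v_2]
  1-simplices (3): [v_0,v_1], [v_0,v_2], [v_1,v_2]
  2-simplices (1): [v_0,v_1,v_2]

so the chain groups are C_0 ≅ Z^3, C_1 ≅ Z^3, C_2 ≅ Z^1.

The boundary map ∂_1: C_1 → C_0 is given by ∂[p,q] = [q] − [p].
As a 3×3 matrix over Z this has rank 2, with invariant factors (1,1).

∂_2: C_2 → C_1 sends each 2-simplex [p,q,r] to [q,r] − [p,r] + [p,q]. For instance
  ∂[v_0,v_1,v_2] = [v_1,v_2] − [v_0,v_2] + [v_0,v_1].
This gives a 3×1 integer matrix of rank 1; reducing to Smith normal form yields diagonal entries (1).

Reading off H_k = ker ∂_k / im ∂_{k+1}:

  H_0: rank C_0 − rank ∂_1 = 3 − 2 = 1, and the invariant factors of ∂_1 are all 1, so H_0 = Z.
  H_1: rank ker ∂_1 − rank ∂_2 = (3 − 2) − 1 = 0, and the invariant factors of ∂_2 are all 1, so H_1 = 0.
  H_2: rank ker ∂_2 − rank ∂_3 = (1 − 1) − 0 = 0, and there is no ∂_3, so H_2 = 0.

H_0 ≅ Z,  H_1 = 0,  H_2 = 0.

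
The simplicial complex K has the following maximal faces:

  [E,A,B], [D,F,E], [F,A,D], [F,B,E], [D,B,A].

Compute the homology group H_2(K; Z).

Take the total order A < B < D < E < F on the vertex set. Then K (dimension 2) consists of the simplices:

  0-simplices (5): A, B, D, E, F
  1-simplices (10): AB, AD, AE, AF, BD, BE, BF, DE, DF, EF
  2-simplices (5): ABD, ABE, ADF, BEF, DEF

giving chain groups C_0 ≅ Z^5, C_1 ≅ Z^10, C_2 ≅ Z^5.

∂_1: C_1 → C_0 sends each edge [p,q] (with p < q) to q − p. For instance
  ∂DF = F − D.
This gives a 5×10 integer matrix of rank 4; reducing to Smith normal form yields diagonal entries (1,1,1,1).

Boundary ∂_2: C_2 → C_1 acts by ∂[p,q,r] = [q,r] − [p,r] + [p,q]. For instance
  ∂ADF = DF − AF + AD,
  ∂BEF = EF − BF + BE.
This gives a 10×5 integer matrix of rank 5; reducing to Smith normal form yields diagonal entries (1,1,1,1,1).

Computing H_k = (kernel of ∂_k) / (image of ∂_{k+1}):

  H_2: rank ker ∂_2 − rank ∂_3 = (5 − 5) − 0 = 0, and there is no ∂_3, so H_2 = 0.

(K is a triangulation of the Möbius band.)

H_2 ≅ 0.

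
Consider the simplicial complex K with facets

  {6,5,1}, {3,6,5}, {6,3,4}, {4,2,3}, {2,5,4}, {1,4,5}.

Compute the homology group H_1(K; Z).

H_1 ≅ Z.

We work with the vertex ordering 1 < 2 < 3 < 4 < 5 < 6. The simplices of K, each written with vertices in increasing order, are:

  0-simplices (6): [1], [2], [3], [4], [5], [6]
  1-simplices (12): [1,4], [1,5], [1,6], [2,3], [2,4], [2,5], [3,4], [3,5], [3,6], [4,5], [4,6], [5,6]
  2-simplices (6): [1,4,5], [1,5,6], [2,3,4], [2,4,5], [3,4,6], [3,5,6]

giving chain groups C_0 ≅ Z^6, C_1 ≅ Z^12, C_2 ≅ Z^6.

∂_1: C_1 → C_0 sends each edge [p,q] (with p < q) to q − p.
This gives a 6×12 integer matrix of rank 5; reducing to Smith normal form yields diagonal entries (1,1,1,1,1).

∂_2: C_2 → C_1 maps a triangle to the signed sum of its edges. For instance
  ∂[1,5,6] = [5,6] − [1,6] + [1,5],
  ∂[2,3,4] = [3,4] − [2,4] + [2,3].
As a 12×6 matrix over Z this has rank 6, with invariant factors (1,1,1,1,1,1).

Now H_k = ker ∂_k / im ∂_{k+1}, so:

  H_1: rank ker ∂_1 − rank ∂_2 = (12 − 5) − 6 = 1, and the invariant factors of ∂_2 are all 1, so H_1 = Z.

(K is a triangulation of the cylinder S^1 x I.)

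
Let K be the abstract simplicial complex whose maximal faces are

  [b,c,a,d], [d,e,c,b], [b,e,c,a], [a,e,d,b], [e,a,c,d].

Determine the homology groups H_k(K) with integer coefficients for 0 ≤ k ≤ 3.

H_0 = Z,  H_1 = 0,  H_2 = 0,  H_3 = Z.

Fix the vertex order a < b < c < d < e and write every simplex with vertices in increasing order. Then dim K = 3 and the simplices of K are:

  0-simplices (5): a, b, c, d, e
  1-simplices (10): ab, ac, ad, ae, bc, bd, be, cd, ce, de
  2-simplices (10): abc, abd, abe, acd, ace, ade, bcd, bce, bde, cde
  3-simplices (5): abcd, abce, abde, acde, bcde

Hence C_0 ≅ Z^5, C_1 ≅ Z^10, C_2 ≅ Z^10, C_3 ≅ Z^5.

The boundary map ∂_1: C_1 → C_0 sends each edge [p,q] (with p < q) to q − p.
This gives a 5×10 integer matrix of rank 4; reducing to Smith normal form yields diagonal entries (1,1,1,1).

Boundary ∂_2: C_2 → C_1 sends each 2-simplex [p,q,r] to [q,r] − [p,r] + [p,q]. For instance
  ∂ade = de − ae + ad,
  ∂acd = cd − ad + ac.
The 10×10 boundary matrix has rank 6 and Smith normal form diag(1,1,1,1,1,1).

The boundary map ∂_3: C_3 → C_2 sends each 3-simplex σ to the alternating sum Σ_i (−1)^i (σ with its i-th vertex removed). For instance
  ∂abcd = bcd − acd + abd − abc,
  ∂abce = bce − ace + abe − abc.
The resulting 10×5 matrix has rank 4, and its Smith normal form has invariant factors (1,1,1,1).

Reading off H_k = ker ∂_k / im ∂_{k+1}:

  H_0: rank C_0 − rank ∂_1 = 5 − 4 = 1, and the invariant factors of ∂_1 are all 1, so H_0 = Z.
  H_1: rank ker ∂_1 − rank ∂_2 = (10 − 4) − 6 = 0, and the invariant factors of ∂_2 are all 1, so H_1 = 0.
  H_2: rank ker ∂_2 − rank ∂_3 = (10 − 6) − 4 = 0, and the invariant factors of ∂_3 are all 1, so H_2 = 0.
  H_3: rank ker ∂_3 − rank ∂_4 = (5 − 4) − 0 = 1, and there is no ∂_4, so H_3 = Z.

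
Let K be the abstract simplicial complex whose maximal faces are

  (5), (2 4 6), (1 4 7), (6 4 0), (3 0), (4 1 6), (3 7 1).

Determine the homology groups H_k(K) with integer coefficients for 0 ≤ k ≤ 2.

H_0 = Z^2,  H_1 = Z,  H_2 = 0.

Order the vertices as 0 < 1 < 2 < 3 < 4 < 5 < 6 < 7. Listing each simplex with vertices in this order, K has dimension 2 with simplices:

  0-simplices (8): [0], [1], [2], [3], [4], [5], [6], [7]
  1-simplices (12): [0,3], [0,4], [0,6], [1,3], [1,4], [1,6], [1,7], [2,4], [2,6], [3,7], [4,6], [4,7]
  2-simplices (5): [0,4,6], [1,3,7], [1,4,6], [1,4,7], [2,4,6]

so the chain groups are C_0 ≅ Z^8, C_1 ≅ Z^12, C_2 ≅ Z^5.

The boundary map ∂_1: C_1 → C_0 maps an edge to its endpoints' difference, ∂[p,q] = q − p.
This gives a 8×12 integer matrix of rank 6; reducing to Smith normal form yields diagonal entries (1,1,1,1,1,1).

∂_2: C_2 → C_1 maps a triangle to the signed sum of its edges. For instance
  ∂[1,4,7] = [4,7] − [1,7] + [1,4],
  ∂[0,4,6] = [4,6] − [0,6] + [0,4].
This gives a 12×5 integer matrix of rank 5; reducing to Smith normal form yields diagonal entries (1,1,1,1,1).

Computing H_k = (kernel of ∂_k) / (image of ∂_{k+1}):

  H_0: rank C_0 − rank ∂_1 = 8 − 6 = 2, and the invariant factors of ∂_1 are all 1, so H_0 ≅ Z^2.
  H_1: rank ker ∂_1 − rank ∂_2 = (12 − 6) − 5 = 1, and the invariant factors of ∂_2 are all 1, so H_1 ≅ Z.
  H_2: rank ker ∂_2 − rank ∂_3 = (5 − 5) − 0 = 0, and there is no ∂_3, so H_2 ≅ 0.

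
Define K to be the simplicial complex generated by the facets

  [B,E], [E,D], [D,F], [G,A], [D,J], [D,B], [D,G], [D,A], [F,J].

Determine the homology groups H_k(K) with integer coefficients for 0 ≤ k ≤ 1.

H_0 = Z,  H_1 = Z^3.

We work with the vertex ordering A < B < D < E < F < G < J. The simplices of K, each written with vertices in increasing order, are:

  0-simplices (7): A, B, D, E, F, G, J
  1-simplices (9): AD, AG, BD, BE, DE, DF, DG, DJ, FJ

so the chain groups are C_0 ≅ Z^7, C_1 ≅ Z^9.

∂_1: C_1 → C_0 maps an edge to its endpoints' difference, ∂[p,q] = q − p.
The resulting 7×9 matrix has rank 6, and its Smith normal form has invariant factors (1,1,1,1,1,1).

From H_k ≅ ker(∂_k) / im(∂_{k+1}) we obtain:

  H_0: rank C_0 − rank ∂_1 = 7 − 6 = 1, and the invariant factors of ∂_1 are all 1, so H_0 = Z.
  H_1: rank ker ∂_1 − rank ∂_2 = (9 − 6) − 0 = 3, and there is no ∂_2, so H_1 = Z^3.

As a check, the Euler characteristic is 7 − 9 = -2, which agrees with 1 − 3 = -2.
(K is a triangulation of a wedge of 3 circles.)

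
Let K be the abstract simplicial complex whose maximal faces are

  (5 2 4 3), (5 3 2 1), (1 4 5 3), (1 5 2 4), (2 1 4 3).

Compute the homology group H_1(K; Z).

H_1 ≅ 0.

K has 5 vertices, 10 edges, 10 triangles, 5 3-simplices.
rank ∂_1 = 4, rank ∂_2 = 6 ⇒ b_1 = 10 − 4 − 6 = 0; all invariant factors of ∂_2 are 1 so no torsion. So H_1 = 0.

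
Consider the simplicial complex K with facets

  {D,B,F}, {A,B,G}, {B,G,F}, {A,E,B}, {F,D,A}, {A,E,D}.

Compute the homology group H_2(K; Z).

H_2 ≅ 0.

Fix the vertex order A < B < D < E < F < G and write every simplex with vertices in increasing order. Then dim K = 2 and the simplices of K are:

  0-simplices (6): A, B, D, E, F, G
  1-simplices (12): AB, AD, AE, AF, AG, BD, BE, BF, BG, DE, DF, FG
  2-simplices (6): ABE, ABG, ADE, ADF, BDF, BFG

giving chain groups C_0 ≅ Z^6, C_1 ≅ Z^12, C_2 ≅ Z^6.

∂_1: C_1 → C_0 maps an edge to its endpoints' difference, ∂[p,q] = q − p. For instance
  ∂AG = G − A.
The 6×12 boundary matrix has rank 5 and Smith normal form diag(1,1,1,1,1).

Boundary ∂_2: C_2 → C_1 acts by ∂[p,q,r] = [q,r] − [p,r] + [p,q]. For instance
  ∂ADF = DF − AF + AD,
  ∂BFG = FG − BG + BF.
The 12×6 boundary matrix has rank 6 and Smith normal form diag(1,1,1,1,1,1).

From H_k ≅ ker(∂_k) / im(∂_{k+1}) we obtain:

  H_2: rank ker ∂_2 − rank ∂_3 = (6 − 6) − 0 = 0, and there is no ∂_3, so H_2 = 0.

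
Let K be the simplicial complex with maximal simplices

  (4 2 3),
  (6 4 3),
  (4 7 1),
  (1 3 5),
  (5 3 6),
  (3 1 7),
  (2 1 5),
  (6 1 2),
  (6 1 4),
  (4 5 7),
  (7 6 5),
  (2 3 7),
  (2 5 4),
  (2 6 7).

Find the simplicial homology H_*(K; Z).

H_0 ≅ Z,  H_1 ≅ Z^2,  H_2 ≅ Z.

We work with the vertex ordering 1 < 2 < 3 < 4 < 5 < 6 < 7. The simplices of K, each written with vertices in increasing order, are:

  0-simplices (7): [1], [2], [3], [4], [5], [6], [7]
  1-simplices (21): [1,2], [1,3], [1,4], [1,5], [1,6], [1,7], [2,3], [2,4], [2,5], [2,6], [2,7], [3,4], [3,5], [3,6], [3,7], [4,5], [4,6], [4,7], [5,6], [5,7], [6,7]
  2-simplices (14): [1,2,5], [1,2,6], [1,3,5], [1,3,7], [1,4,6], [1,4,7], [2,3,4], [2,3,7], [2,4,5], [2,6,7], [3,4,6], [3,5,6], [4,5,7], [5,6,7]

giving chain groups C_0 ≅ Z^7, C_1 ≅ Z^21, C_2 ≅ Z^14.

Boundary ∂_1: C_1 → C_0 sends each edge [p,q] (with p < q) to q − p. For instance
  ∂[2,6] = [6] − [2].
The resulting 7×21 matrix has rank 6, and its Smith normal form has invariant factors (1,1,1,1,1,1).

The boundary map ∂_2: C_2 → C_1 maps a triangle to the signed sum of its edges. For instance
  ∂[5,6,7] = [6,7] − [5,7] + [5,6],
  ∂[2,3,4] = [3,4] − [2,4] + [2,3].
The 21×14 boundary matrix has rank 13 and Smith normal form diag(1,1,1,1,1,1,1,1,1,1,1,1,1).

Computing H_k = (kernel of ∂_k) / (image of ∂_{k+1}):

  H_0: rank C_0 − rank ∂_1 = 7 − 6 = 1, and the invariant factors of ∂_1 are all 1, so H_0 ≅ Z.
  H_1: rank ker ∂_1 − rank ∂_2 = (21 − 6) − 13 = 2, and the invariant factors of ∂_2 are all 1, so H_1 ≅ Z^2.
  H_2: rank ker ∂_2 − rank ∂_3 = (14 − 13) − 0 = 1, and there is no ∂_3, so H_2 ≅ Z.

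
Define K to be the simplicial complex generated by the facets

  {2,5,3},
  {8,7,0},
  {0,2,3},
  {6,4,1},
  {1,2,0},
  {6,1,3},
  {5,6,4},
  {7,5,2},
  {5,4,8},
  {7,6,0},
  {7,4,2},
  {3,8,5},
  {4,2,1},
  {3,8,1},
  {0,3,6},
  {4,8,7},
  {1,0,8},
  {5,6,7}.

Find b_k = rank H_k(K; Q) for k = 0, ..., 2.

We work with the vertex ordering 0 < 1 < 2 < 3 < 4 < 5 < 6 < 7 < 8. The simplices of K, each written with vertices in increasing order, are:

  0-simplices (9): [0], [1], [2], [3], [4], [5], [6], [7], [8]
  1-simplices (27): (27 of them)
  2-simplices (18): [0,1,2], [0,1,8], [0,2,3], [0,3,6], [0,6,7], [0,7,8], [1,2,4], [1,3,6], [1,3,8], [1,4,6], [2,3,5], [2,4,7], [2,5,7], [3,5,8], [4,5,6], [4,5,8], [4,7,8], [5,6,7]

Hence C_0 ≅ Z^9, C_1 ≅ Z^27, C_2 ≅ Z^18.

∂_1: C_1 → C_0 maps an edge to its endpoints' difference, ∂[p,q] = q − p. For instance
  ∂[3,8] = [8] − [3].
This gives a 9×27 integer matrix of rank 8; reducing to Smith normal form yields diagonal entries (1,1,1,1,1,1,1,1).

Boundary ∂_2: C_2 → C_1 maps a triangle to the signed sum of its edges. For instance
  ∂[0,1,8] = [1,8] − [0,8] + [0,1],
  ∂[5,6,7] = [6,7] − [5,7] + [5,6].
The 27×18 boundary matrix has rank 18 and Smith normal form diag(1,1,1,1,1,1,1,1,1,1,1,1,1,1,1,1,1,2).

Now H_k = ker ∂_k / im ∂_{k+1}, so:

  H_0: rank C_0 − rank ∂_1 = 9 − 8 = 1, and the invariant factors of ∂_1 are all 1, so H_0 = Z.
  H_1: rank ker ∂_1 − rank ∂_2 = (27 − 8) − 18 = 1, and ∂_2 has invariant factor 2 > 1, so H_1 = Z ⊕ Z/2.
  H_2: rank ker ∂_2 − rank ∂_3 = (18 − 18) − 0 = 0, and there is no ∂_3, so H_2 = 0.

Hence the Betti numbers are b_0 = 1, b_1 = 1, b_2 = 0.

b_0 = 1, b_1 = 1, b_2 = 0.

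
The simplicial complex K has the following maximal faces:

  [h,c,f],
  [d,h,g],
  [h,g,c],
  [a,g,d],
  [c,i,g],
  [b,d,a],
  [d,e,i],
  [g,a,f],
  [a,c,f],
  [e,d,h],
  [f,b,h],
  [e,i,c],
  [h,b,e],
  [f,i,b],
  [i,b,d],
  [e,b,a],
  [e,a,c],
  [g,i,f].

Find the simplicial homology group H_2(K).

H_2 = 0.

We work with the vertex ordering a < b < c < d < e < f < g < h < i. The simplices of K, each written with vertices in increasing order, are:

  0-simplices (9): a, b, c, d, e, f, g, h, i
  1-simplices (27): ab, ac, ad, ae, af, ag, bd, be, bf, bh, bi, ce, cf, cg, ch, ci, de, dg, dh, di, eh, ei, fg, fh, fi, gh, gi
  2-simplices (18): abd, abe, ace, acf, adg, afg, bdi, beh, bfh, bfi, cei, cfh, cgh, cgi, deh, dei, dgh, fgi

Hence C_0 ≅ Z^9, C_1 ≅ Z^27, C_2 ≅ Z^18.

∂_1: C_1 → C_0 sends each edge [p,q] (with p < q) to q − p. For instance
  ∂bh = h − b.
The 9×27 boundary matrix has rank 8 and Smith normal form diag(1,1,1,1,1,1,1,1).

The boundary map ∂_2: C_2 → C_1 acts by ∂[p,q,r] = [q,r] − [p,r] + [p,q]. For instance
  ∂beh = eh − bh + be,
  ∂cei = ei − ci + ce.
As a 27×18 matrix over Z this has rank 18, with invariant factors (1,1,1,1,1,1,1,1,1,1,1,1,1,1,1,1,1,2).

Reading off H_k = ker ∂_k / im ∂_{k+1}:

  H_2: rank ker ∂_2 − rank ∂_3 = (18 − 18) − 0 = 0, and there is no ∂_3, so H_2 = 0.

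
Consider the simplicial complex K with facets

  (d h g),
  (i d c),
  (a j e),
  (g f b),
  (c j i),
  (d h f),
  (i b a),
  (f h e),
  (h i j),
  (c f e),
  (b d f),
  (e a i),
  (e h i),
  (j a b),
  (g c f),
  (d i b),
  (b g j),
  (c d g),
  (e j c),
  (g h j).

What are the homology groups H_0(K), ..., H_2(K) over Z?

H_0 ≅ Z,  H_1 ≅ Z × Z/2,  H_2 = 0.

Order the vertices as a < b < c < d < e < f < g < h < i < j. Listing each simplex with vertices in this order, K has dimension 2 with simplices:

  0-simplices (10): a, b, c, d, e, f, g, h, i, j
  1-simplices (30): ab, ae, ai, aj, bd, bf, bg, bi, bj, cd, ce, cf, cg, ci, cj, df, dg, dh, di, ef, eh, ei, ej, fg, fh, gh, gj, hi, hj, ij
  2-simplices (20): abi, abj, aei, aej, bdf, bdi, bfg, bgj, cdg, cdi, cef, cej, cfg, cij, dfh, dgh, efh, ehi, ghj, hij

giving chain groups C_0 ≅ Z^10, C_1 ≅ Z^30, C_2 ≅ Z^20.

Boundary ∂_1: C_1 → C_0 maps an edge to its endpoints' difference, ∂[p,q] = q − p. For instance
  ∂fh = h − f.
The 10×30 boundary matrix has rank 9 and Smith normal form diag(1,1,1,1,1,1,1,1,1).

∂_2: C_2 → C_1 acts by ∂[p,q,r] = [q,r] − [p,r] + [p,q]. For instance
  ∂cef = ef − cf + ce,
  ∂ghj = hj − gj + gh.
The resulting 30×20 matrix has rank 20, and its Smith normal form has invariant factors (1,1,1,1,1,1,1,1,1,1,1,1,1,1,1,1,1,1,1,2).

Now H_k = ker ∂_k / im ∂_{k+1}, so:

  H_0: rank C_0 − rank ∂_1 = 10 − 9 = 1, and the invariant factors of ∂_1 are all 1, so H_0 = Z.
  H_1: rank ker ∂_1 − rank ∂_2 = (30 − 9) − 20 = 1, and ∂_2 has invariant factor 2 > 1, so H_1 = Z × Z/2.
  H_2: rank ker ∂_2 − rank ∂_3 = (20 − 20) − 0 = 0, and there is no ∂_3, so H_2 = 0.

(K is a triangulation of the Klein bottle.)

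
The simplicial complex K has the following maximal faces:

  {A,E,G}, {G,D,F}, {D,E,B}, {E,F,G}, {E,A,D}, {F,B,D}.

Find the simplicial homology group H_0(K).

H_0 = Z.

We work with the vertex ordering A < B < D < E < F < G. The simplices of K, each written with vertices in increasing order, are:

  0-simplices (6): A, B, D, E, F, G
  1-simplices (12): AD, AE, AG, BD, BE, BF, DE, DF, DG, EF, EG, FG
  2-simplices (6): ADE, AEG, BDE, BDF, DFG, EFG

so the chain groups are C_0 ≅ Z^6, C_1 ≅ Z^12, C_2 ≅ Z^6.

The boundary map ∂_1: C_1 → C_0 sends each edge [p,q] (with p < q) to q − p.
This gives a 6×12 integer matrix of rank 5; reducing to Smith normal form yields diagonal entries (1,1,1,1,1).

The boundary map ∂_2: C_2 → C_1 maps a triangle to the signed sum of its edges. For instance
  ∂BDE = DE − BE + BD,
  ∂AEG = EG − AG + AE.
The 12×6 boundary matrix has rank 6 and Smith normal form diag(1,1,1,1,1,1).

Reading off H_k = ker ∂_k / im ∂_{k+1}:

  H_0: rank C_0 − rank ∂_1 = 6 − 5 = 1, and the invariant factors of ∂_1 are all 1, so H_0 ≅ Z.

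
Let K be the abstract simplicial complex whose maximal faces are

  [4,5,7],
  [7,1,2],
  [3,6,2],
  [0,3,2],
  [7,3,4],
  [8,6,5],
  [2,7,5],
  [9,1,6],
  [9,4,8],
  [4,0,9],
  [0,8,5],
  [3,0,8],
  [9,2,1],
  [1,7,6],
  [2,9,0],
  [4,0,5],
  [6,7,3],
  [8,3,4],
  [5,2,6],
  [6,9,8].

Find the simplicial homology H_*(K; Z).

K has 10 vertices, 30 edges, 20 triangles.
rank ∂_0 = 0, rank ∂_1 = 9 ⇒ b_0 = 10 − 0 − 9 = 1; all invariant factors of ∂_1 are 1 so no torsion. So H_0 ≅ Z.
rank ∂_1 = 9, rank ∂_2 = 20 ⇒ b_1 = 30 − 9 − 20 = 1; ∂_2 has invariant factor(s) [2] giving torsion. So H_1 ≅ Z ⊕ Z/2Z.
rank ∂_2 = 20, rank ∂_3 = 0 ⇒ b_2 = 20 − 20 − 0 = 0. So H_2 ≅ 0.

H_0 = Z,  H_1 = Z ⊕ Z/2Z,  H_2 = 0.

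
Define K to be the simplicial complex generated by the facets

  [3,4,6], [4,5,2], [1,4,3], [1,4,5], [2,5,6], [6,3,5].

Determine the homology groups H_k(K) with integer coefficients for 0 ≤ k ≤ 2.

H_0 ≅ Z,  H_1 ≅ Z,  H_2 = 0.

Take the total order 1 < 2 < 3 < 4 < 5 < 6 on the vertex set. Then K (dimension 2) consists of the simplices:

  0-simplices (6): [1], [2], [3], [4], [5], [6]
  1-simplices (12): [1,3], [1,4], [1,5], [2,4], [2,5], [2,6], [3,4], [3,5], [3,6], [4,5], [4,6], [5,6]
  2-simplices (6): [1,3,4], [1,4,5], [2,4,5], [2,5,6], [3,4,6], [3,5,6]

giving chain groups C_0 ≅ Z^6, C_1 ≅ Z^12, C_2 ≅ Z^6.

Boundary ∂_1: C_1 → C_0 sends each edge [p,q] (with p < q) to q − p. For instance
  ∂[1,4] = [4] − [1].
This gives a 6×12 integer matrix of rank 5; reducing to Smith normal form yields diagonal entries (1,1,1,1,1).

∂_2: C_2 → C_1 sends each 2-simplex [p,q,r] to [q,r] − [p,r] + [p,q]. For instance
  ∂[2,4,5] = [4,5] − [2,5] + [2,4],
  ∂[1,4,5] = [4,5] − [1,5] + [1,4].
This gives a 12×6 integer matrix of rank 6; reducing to Smith normal form yields diagonal entries (1,1,1,1,1,1).

Now H_k = ker ∂_k / im ∂_{k+1}, so:

  H_0: rank C_0 − rank ∂_1 = 6 − 5 = 1, and the invariant factors of ∂_1 are all 1, so H_0 = Z.
  H_1: rank ker ∂_1 − rank ∂_2 = (12 − 5) − 6 = 1, and the invariant factors of ∂_2 are all 1, so H_1 = Z.
  H_2: rank ker ∂_2 − rank ∂_3 = (6 − 6) − 0 = 0, and there is no ∂_3, so H_2 = 0.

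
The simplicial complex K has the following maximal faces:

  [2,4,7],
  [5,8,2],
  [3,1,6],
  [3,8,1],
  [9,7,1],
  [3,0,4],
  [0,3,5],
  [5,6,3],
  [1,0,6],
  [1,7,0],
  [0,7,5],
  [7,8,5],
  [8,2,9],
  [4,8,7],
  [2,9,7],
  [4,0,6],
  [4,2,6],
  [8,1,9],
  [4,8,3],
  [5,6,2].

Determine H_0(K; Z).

H_0 = Z.

We work with the vertex ordering 0 < 1 < 2 < 3 < 4 < 5 < 6 < 7 < 8 < 9. The simplices of K, each written with vertices in increasing order, are:

  0-simplices (10): [0], [1], [2], [3], [4], [5], [6], [7], [8], [9]
  1-simplices (30): (30 of them)
  2-simplices (20): (20 of them)

giving chain groups C_0 ≅ Z^10, C_1 ≅ Z^30, C_2 ≅ Z^20.

Boundary ∂_1: C_1 → C_0 sends each edge [p,q] (with p < q) to q − p.
This gives a 10×30 integer matrix of rank 9; reducing to Smith normal form yields diagonal entries (1,1,1,1,1,1,1,1,1).

The boundary map ∂_2: C_2 → C_1 sends each 2-simplex [p,q,r] to [q,r] − [p,r] + [p,q]. For instance
  ∂[2,5,6] = [5,6] − [2,6] + [2,5],
  ∂[0,3,4] = [3,4] − [0,4] + [0,3].
This gives a 30×20 integer matrix of rank 20; reducing to Smith normal form yields diagonal entries (1,1,1,1,1,1,1,1,1,1,1,1,1,1,1,1,1,1,1,2).

Now H_k = ker ∂_k / im ∂_{k+1}, so:

  H_0: rank C_0 − rank ∂_1 = 10 − 9 = 1, and the invariant factors of ∂_1 are all 1, so H_0 ≅ Z.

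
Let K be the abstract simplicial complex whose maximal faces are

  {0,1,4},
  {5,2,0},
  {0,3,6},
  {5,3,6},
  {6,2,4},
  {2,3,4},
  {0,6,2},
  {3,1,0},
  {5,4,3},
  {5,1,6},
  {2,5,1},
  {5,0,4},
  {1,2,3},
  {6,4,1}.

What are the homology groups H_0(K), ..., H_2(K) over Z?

H_0 = Z,  H_1 = Z^2,  H_2 = Z.

Fix the vertex order 0 < 1 < 2 < 3 < 4 < 5 < 6 and write every simplex with vertices in increasing order. Then dim K = 2 and the simplices of K are:

  0-simplices (7): [0], [1], [2], [3], [4], [5], [6]
  1-simplices (21): [0,1], [0,2], [0,3], [0,4], [0,5], [0,6], [1,2], [1,3], [1,4], [1,5], [1,6], [2,3], [2,4], [2,5], [2,6], [3,4], [3,5], [3,6], [4,5], [4,6], [5,6]
  2-simplices (14): [0,1,3], [0,1,4], [0,2,5], [0,2,6], [0,3,6], [0,4,5], [1,2,3], [1,2,5], [1,4,6], [1,5,6], [2,3,4], [2,4,6], [3,4,5], [3,5,6]

Hence C_0 ≅ Z^7, C_1 ≅ Z^21, C_2 ≅ Z^14.

∂_1: C_1 → C_0 sends each edge [p,q] (with p < q) to q − p. For instance
  ∂[2,4] = [4] − [2].
The resulting 7×21 matrix has rank 6, and its Smith normal form has invariant factors (1,1,1,1,1,1).

Boundary ∂_2: C_2 → C_1 maps a triangle to the signed sum of its edges. For instance
  ∂[2,4,6] = [4,6] − [2,6] + [2,4],
  ∂[2,3,4] = [3,4] − [2,4] + [2,3].
This gives a 21×14 integer matrix of rank 13; reducing to Smith normal form yields diagonal entries (1,1,1,1,1,1,1,1,1,1,1,1,1).

Computing H_k = (kernel of ∂_k) / (image of ∂_{k+1}):

  H_0: rank C_0 − rank ∂_1 = 7 − 6 = 1, and the invariant factors of ∂_1 are all 1, so H_0 = Z.
  H_1: rank ker ∂_1 − rank ∂_2 = (21 − 6) − 13 = 2, and the invariant factors of ∂_2 are all 1, so H_1 = Z^2.
  H_2: rank ker ∂_2 − rank ∂_3 = (14 − 13) − 0 = 1, and there is no ∂_3, so H_2 = Z.

As a check, the Euler characteristic is 7 − 21 + 14 = 0, which agrees with 1 − 2 + 1 = 0.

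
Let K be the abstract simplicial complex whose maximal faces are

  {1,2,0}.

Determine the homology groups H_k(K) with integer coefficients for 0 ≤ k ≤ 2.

H_0 = Z,  H_1 = 0,  H_2 = 0.

K has 3 vertices, 3 edges, 1 triangle.
rank ∂_0 = 0, rank ∂_1 = 2 ⇒ b_0 = 3 − 0 − 2 = 1; all invariant factors of ∂_1 are 1 so no torsion. So H_0 ≅ Z.
rank ∂_1 = 2, rank ∂_2 = 1 ⇒ b_1 = 3 − 2 − 1 = 0; all invariant factors of ∂_2 are 1 so no torsion. So H_1 ≅ 0.
rank ∂_2 = 1, rank ∂_3 = 0 ⇒ b_2 = 1 − 1 − 0 = 0. So H_2 ≅ 0.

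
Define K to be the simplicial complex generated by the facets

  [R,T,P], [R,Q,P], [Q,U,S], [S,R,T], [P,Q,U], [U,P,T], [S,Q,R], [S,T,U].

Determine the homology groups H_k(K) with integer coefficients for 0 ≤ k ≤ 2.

H_0 = Z,  H_1 = 0,  H_2 = Z.

Take the total order P < Q < R < S < T < U on the vertex set. Then K (dimension 2) consists of the simplices:

  0-simplices (6): P, Q, R, S, T, U
  1-simplices (12): PQ, PR, PT, PU, QR, QS, QU, RS, RT, ST, SU, TU
  2-simplices (8): PQR, PQU, PRT, PTU, QRS, QSU, RST, STU

giving chain groups C_0 ≅ Z^6, C_1 ≅ Z^12, C_2 ≅ Z^8.

Boundary ∂_1: C_1 → C_0 sends each edge [p,q] (with p < q) to q − p. For instance
  ∂TU = U − T.
As a 6×12 matrix over Z this has rank 5, with invariant factors (1,1,1,1,1).

The boundary map ∂_2: C_2 → C_1 acts by ∂[p,q,r] = [q,r] − [p,r] + [p,q]. For instance
  ∂STU = TU − SU + ST,
  ∂QSU = SU − QU + QS.
The 12×8 boundary matrix has rank 7 and Smith normal form diag(1,1,1,1,1,1,1).

Reading off H_k = ker ∂_k / im ∂_{k+1}:

  H_0: rank C_0 − rank ∂_1 = 6 − 5 = 1, and the invariant factors of ∂_1 are all 1, so H_0 ≅ Z.
  H_1: rank ker ∂_1 − rank ∂_2 = (12 − 5) − 7 = 0, and the invariant factors of ∂_2 are all 1, so H_1 ≅ 0.
  H_2: rank ker ∂_2 − rank ∂_3 = (8 − 7) − 0 = 1, and there is no ∂_3, so H_2 ≅ Z.

As a check, the Euler characteristic is 6 − 12 + 8 = 2, which agrees with 1 − 0 + 1 = 2.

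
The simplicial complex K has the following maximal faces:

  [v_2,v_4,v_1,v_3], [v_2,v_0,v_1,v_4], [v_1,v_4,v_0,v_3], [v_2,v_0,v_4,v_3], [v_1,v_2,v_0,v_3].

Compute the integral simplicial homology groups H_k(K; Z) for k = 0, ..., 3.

H_0 = Z,  H_1 = 0,  H_2 = 0,  H_3 = Z.

Take the total order v_0 < v_1 < v_2 < v_3 < v_4 on the vertex set. Then K (dimension 3) consists of the simplices:

  0-simplices (5): [v_0], [v_1], [v_2], [v_3], [v_4]
  1-simplices (10): [v_0,v_1], [v_0,v_2], [v_0,v_3], [v_0,v_4], [v_1,v_2], [v_1,v_3], [v_1,v_4], [v_2,v_3], [v_2,v_4], [v_3,v_4]
  2-simplices (10): [v_0,v_1,v_2], [v_0,v_1,v_3], [v_0,v_1,v_4], [v_0,v_2,v_3], [v_0,v_2,v_4], [v_0,v_3,v_4], [v_1,v_2,v_3], [v_1,v_2,v_4], [v_1,v_3,v_4], [v_2,v_3,v_4]
  3-simplices (5): [v_0,v_1,v_2,v_3], [v_0,v_1,v_2,v_4], [v_0,v_1,v_3,v_4], [v_0,v_2,v_3,v_4], [v_1,v_2,v_3,v_4]

so the chain groups are C_0 ≅ Z^5, C_1 ≅ Z^10, C_2 ≅ Z^10, C_3 ≅ Z^5.

The boundary map ∂_1: C_1 → C_0 is given by ∂[p,q] = [q] − [p]. For instance
  ∂[v_2,v_4] = [v_4] − [v_2].
The resulting 5×10 matrix has rank 4, and its Smith normal form has invariant factors (1,1,1,1).

The boundary map ∂_2: C_2 → C_1 maps a triangle to the signed sum of its edges. For instance
  ∂[v_0,v_1,v_2] = [v_1,v_2] − [v_0,v_2] + [v_0,v_1],
  ∂[v_1,v_3,v_4] = [v_3,v_4] − [v_1,v_4] + [v_1,v_3].
As a 10×10 matrix over Z this has rank 6, with invariant factors (1,1,1,1,1,1).

∂_3: C_3 → C_2 sends each 3-simplex σ to the alternating sum Σ_i (−1)^i (σ with its i-th vertex removed). For instance
  ∂[v_0,v_1,v_2,v_4] = [v_1,v_2,v_4] − [v_0,v_2,v_4] + [v_0,v_1,v_4] − [v_0,v_1,v_2],
  ∂[v_0,v_1,v_3,v_4] = [v_1,v_3,v_4] − [v_0,v_3,v_4] + [v_0,v_1,v_4] − [v_0,v_1,v_3].
The 10×5 boundary matrix has rank 4 and Smith normal form diag(1,1,1,1).

Now H_k = ker ∂_k / im ∂_{k+1}, so:

  H_0: rank C_0 − rank ∂_1 = 5 − 4 = 1, and the invariant factors of ∂_1 are all 1, so H_0 ≅ Z.
  H_1: rank ker ∂_1 − rank ∂_2 = (10 − 4) − 6 = 0, and the invariant factors of ∂_2 are all 1, so H_1 ≅ 0.
  H_2: rank ker ∂_2 − rank ∂_3 = (10 − 6) − 4 = 0, and the invariant factors of ∂_3 are all 1, so H_2 ≅ 0.
  H_3: rank ker ∂_3 − rank ∂_4 = (5 − 4) − 0 = 1, and there is no ∂_4, so H_3 ≅ Z.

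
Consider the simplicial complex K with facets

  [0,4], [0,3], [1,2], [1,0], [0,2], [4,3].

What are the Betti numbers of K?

Order the vertices as 0 < 1 < 2 < 3 < 4. Listing each simplex with vertices in this order, K has dimension 1 with simplices:

  0-simplices (5): [0], [1], [2], [3], [4]
  1-simplices (6): [0,1], [0,2], [0,3], [0,4], [1,2], [3,4]

giving chain groups C_0 ≅ Z^5, C_1 ≅ Z^6.

The boundary map ∂_1: C_1 → C_0 maps an edge to its endpoints' difference, ∂[p,q] = q − p.
This gives a 5×6 integer matrix of rank 4; reducing to Smith normal form yields diagonal entries (1,1,1,1).

Computing H_k = (kernel of ∂_k) / (image of ∂_{k+1}):

  H_0: rank C_0 − rank ∂_1 = 5 − 4 = 1, and the invariant factors of ∂_1 are all 1, so H_0 ≅ Z.
  H_1: rank ker ∂_1 − rank ∂_2 = (6 − 4) − 0 = 2, and there is no ∂_2, so H_1 ≅ Z^2.

(K is a triangulation of a wedge of 2 circles.)

Hence the Betti numbers are b_0 = 1, b_1 = 2.

b_0 = 1, b_1 = 2.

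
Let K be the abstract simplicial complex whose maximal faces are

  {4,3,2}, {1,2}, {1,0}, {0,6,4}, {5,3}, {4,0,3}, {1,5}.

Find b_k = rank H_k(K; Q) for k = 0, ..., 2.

b_0 = 1, b_1 = 2, b_2 = 0.

Take the total order 0 < 1 < 2 < 3 < 4 < 5 < 6 on the vertex set. Then K (dimension 2) consists of the simplices:

  0-simplices (7): [0], [1], [2], [3], [4], [5], [6]
  1-simplices (11): [0,1], [0,3], [0,4], [0,6], [1,2], [1,5], [2,3], [2,4], [3,4], [3,5], [4,6]
  2-simplices (3): [0,3,4], [0,4,6], [2,3,4]

giving chain groups C_0 ≅ Z^7, C_1 ≅ Z^11, C_2 ≅ Z^3.

The boundary map ∂_1: C_1 → C_0 maps an edge to its endpoints' difference, ∂[p,q] = q − p. For instance
  ∂[0,6] = [6] − [0].
As a 7×11 matrix over Z this has rank 6, with invariant factors (1,1,1,1,1,1).

Boundary ∂_2: C_2 → C_1 maps a triangle to the signed sum of its edges. For instance
  ∂[0,4,6] = [4,6] − [0,6] + [0,4],
  ∂[2,3,4] = [3,4] − [2,4] + [2,3].
The 11×3 boundary matrix has rank 3 and Smith normal form diag(1,1,1).

Computing H_k = (kernel of ∂_k) / (image of ∂_{k+1}):

  H_0: rank C_0 − rank ∂_1 = 7 − 6 = 1, and the invariant factors of ∂_1 are all 1, so H_0 = Z.
  H_1: rank ker ∂_1 − rank ∂_2 = (11 − 6) − 3 = 2, and the invariant factors of ∂_2 are all 1, so H_1 = Z^2.
  H_2: rank ker ∂_2 − rank ∂_3 = (3 − 3) − 0 = 0, and there is no ∂_3, so H_2 = 0.

As a check, the Euler characteristic is 7 − 11 + 3 = -1, which agrees with 1 − 2 + 0 = -1.

Hence the Betti numbers are b_0 = 1, b_1 = 2, b_2 = 0.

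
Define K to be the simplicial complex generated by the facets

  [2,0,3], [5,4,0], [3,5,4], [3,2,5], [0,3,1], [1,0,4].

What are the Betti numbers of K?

Fix the vertex order 0 < 1 < 2 < 3 < 4 < 5 and write every simplex with vertices in increasing order. Then dim K = 2 and the simplices of K are:

  0-simplices (6): [0], [1], [2], [3], [4], [5]
  1-simplices (12): [0,1], [0,2], [0,3], [0,4], [0,5], [1,3], [1,4], [2,3], [2,5], [3,4], [3,5], [4,5]
  2-simplices (6): [0,1,3], [0,1,4], [0,2,3], [0,4,5], [2,3,5], [3,4,5]

so the chain groups are C_0 ≅ Z^6, C_1 ≅ Z^12, C_2 ≅ Z^6.

∂_1: C_1 → C_0 is given by ∂[p,q] = [q] − [p].
This gives a 6×12 integer matrix of rank 5; reducing to Smith normal form yields diagonal entries (1,1,1,1,1).

Boundary ∂_2: C_2 → C_1 sends each 2-simplex [p,q,r] to [q,r] − [p,r] + [p,q]. For instance
  ∂[0,1,4] = [1,4] − [0,4] + [0,1],
  ∂[2,3,5] = [3,5] − [2,5] + [2,3].
As a 12×6 matrix over Z this has rank 6, with invariant factors (1,1,1,1,1,1).

Reading off H_k = ker ∂_k / im ∂_{k+1}:

  H_0: rank C_0 − rank ∂_1 = 6 − 5 = 1, and the invariant factors of ∂_1 are all 1, so H_0 = Z.
  H_1: rank ker ∂_1 − rank ∂_2 = (12 − 5) − 6 = 1, and the invariant factors of ∂_2 are all 1, so H_1 = Z.
  H_2: rank ker ∂_2 − rank ∂_3 = (6 − 6) − 0 = 0, and there is no ∂_3, so H_2 = 0.

Hence the Betti numbers are b_0 = 1, b_1 = 1, b_2 = 0.

b_0 = 1, b_1 = 1, b_2 = 0.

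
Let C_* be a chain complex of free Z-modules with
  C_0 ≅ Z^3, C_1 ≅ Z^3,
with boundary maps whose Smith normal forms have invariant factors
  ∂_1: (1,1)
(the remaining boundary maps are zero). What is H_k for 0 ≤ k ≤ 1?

H_0 ≅ Z,  H_1 ≅ Z.

H_0: b_0 = 3 − 0 − 2 = 1; torsion from ∂_1 factors > 1: none. So H_0 ≅ Z.
H_1: b_1 = 3 − 2 − 0 = 1; torsion from ∂_2 factors > 1: none. So H_1 ≅ Z.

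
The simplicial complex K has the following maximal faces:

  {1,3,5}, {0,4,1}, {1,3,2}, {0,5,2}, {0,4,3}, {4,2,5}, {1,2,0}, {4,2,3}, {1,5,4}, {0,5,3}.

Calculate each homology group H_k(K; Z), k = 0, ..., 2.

H_0 = Z,  H_1 = Z/2,  H_2 = 0.

Order the vertices as 0 < 1 < 2 < 3 < 4 < 5. Listing each simplex with vertices in this order, K has dimension 2 with simplices:

  0-simplices (6): [0], [1], [2], [3], [4], [5]
  1-simplices (15): [0,1], [0,2], [0,3], [0,4], [0,5], [1,2], [1,3], [1,4], [1,5], [2,3], [2,4], [2,5], [3,4], [3,5], [4,5]
  2-simplices (10): [0,1,2], [0,1,4], [0,2,5], [0,3,4], [0,3,5], [1,2,3], [1,3,5], [1,4,5], [2,3,4], [2,4,5]

Hence C_0 ≅ Z^6, C_1 ≅ Z^15, C_2 ≅ Z^10.

∂_1: C_1 → C_0 is given by ∂[p,q] = [q] − [p]. For instance
  ∂[2,3] = [3] − [2].
The 6×15 boundary matrix has rank 5 and Smith normal form diag(1,1,1,1,1).

The boundary map ∂_2: C_2 → C_1 sends each 2-simplex [p,q,r] to [q,r] − [p,r] + [p,q]. For instance
  ∂[2,3,4] = [3,4] − [2,4] + [2,3],
  ∂[0,2,5] = [2,5] − [0,5] + [0,2].
The resulting 15×10 matrix has rank 10, and its Smith normal form has invariant factors (1,1,1,1,1,1,1,1,1,2).

Reading off H_k = ker ∂_k / im ∂_{k+1}:

  H_0: rank C_0 − rank ∂_1 = 6 − 5 = 1, and the invariant factors of ∂_1 are all 1, so H_0 = Z.
  H_1: rank ker ∂_1 − rank ∂_2 = (15 − 5) − 10 = 0, and ∂_2 has invariant factor 2 > 1, so H_1 = Z/2.
  H_2: rank ker ∂_2 − rank ∂_3 = (10 − 10) − 0 = 0, and there is no ∂_3, so H_2 = 0.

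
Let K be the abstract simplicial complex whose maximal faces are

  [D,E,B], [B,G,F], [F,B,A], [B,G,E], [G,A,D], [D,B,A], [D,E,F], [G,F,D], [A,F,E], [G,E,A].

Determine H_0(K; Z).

Fix the vertex order A < B < D < E < F < G and write every simplex with vertices in increasing order. Then dim K = 2 and the simplices of K are:

  0-simplices (6): A, B, D, E, F, G
  1-simplices (15): AB, AD, AE, AF, AG, BD, BE, BF, BG, DE, DF, DG, EF, EG, FG
  2-simplices (10): ABD, ABF, ADG, AEF, AEG, BDE, BEG, BFG, DEF, DFG

giving chain groups C_0 ≅ Z^6, C_1 ≅ Z^15, C_2 ≅ Z^10.

The boundary map ∂_1: C_1 → C_0 sends each edge [p,q] (with p < q) to q − p. For instance
  ∂AE = E − A.
The 6×15 boundary matrix has rank 5 and Smith normal form diag(1,1,1,1,1).

Boundary ∂_2: C_2 → C_1 maps a triangle to the signed sum of its edges. For instance
  ∂BFG = FG − BG + BF,
  ∂AEF = EF − AF + AE.
The resulting 15×10 matrix has rank 10, and its Smith normal form has invariant factors (1,1,1,1,1,1,1,1,1,2).

Reading off H_k = ker ∂_k / im ∂_{k+1}:

  H_0: rank C_0 − rank ∂_1 = 6 − 5 = 1, and the invariant factors of ∂_1 are all 1, so H_0 ≅ Z.

H_0 = Z.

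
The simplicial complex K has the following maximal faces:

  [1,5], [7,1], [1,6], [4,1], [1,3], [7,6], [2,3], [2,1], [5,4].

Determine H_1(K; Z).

We work with the vertex ordering 1 < 2 < 3 < 4 < 5 < 6 < 7. The simplices of K, each written with vertices in increasing order, are:

  0-simplices (7): [1], [2], [3], [4], [5], [6], [7]
  1-simplices (9): [1,2], [1,3], [1,4], [1,5], [1,6], [1,7], [2,3], [4,5], [6,7]

so the chain groups are C_0 ≅ Z^7, C_1 ≅ Z^9.

The boundary map ∂_1: C_1 → C_0 is given by ∂[p,q] = [q] − [p]. For instance
  ∂[1,3] = [3] − [1].
The 7×9 boundary matrix has rank 6 and Smith normal form diag(1,1,1,1,1,1).

Reading off H_k = ker ∂_k / im ∂_{k+1}:

  H_1: rank ker ∂_1 − rank ∂_2 = (9 − 6) − 0 = 3, and there is no ∂_2, so H_1 ≅ Z^3.

H_1 ≅ Z^3.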